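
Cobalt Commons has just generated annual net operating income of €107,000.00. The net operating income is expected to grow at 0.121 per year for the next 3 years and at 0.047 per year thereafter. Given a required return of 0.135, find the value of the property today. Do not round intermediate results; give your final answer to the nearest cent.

€1539672.77

D_1 = 119947.00000
D_2 = 134460.58700
D_3 = 150730.31803
Terminal value at year 3: TV = D_3×(1+g_2)/(r−g_2) = 157814.64297/0.088 = 1793348.21562
P_0 = D_1/(1+r)^1 + D_2/(1+r)^2 + D_3/(1+r)^3 + TV/(1+r)^3
    = 105680.17621 + 104376.63219 + 103089.16712 + 1226526.79518 = 1539672.77070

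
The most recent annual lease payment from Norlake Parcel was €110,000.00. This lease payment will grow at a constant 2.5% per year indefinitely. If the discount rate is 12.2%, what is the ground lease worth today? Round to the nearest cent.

D₁ = D₀ × (1 + g) = €110,000.00 × 1.025 = €112,750.0000
Growing perpetuity: P = D₁ / (r − g) = €112,750.0000 / (0.122 − 0.025) = €1,162,371.13

€1162371.13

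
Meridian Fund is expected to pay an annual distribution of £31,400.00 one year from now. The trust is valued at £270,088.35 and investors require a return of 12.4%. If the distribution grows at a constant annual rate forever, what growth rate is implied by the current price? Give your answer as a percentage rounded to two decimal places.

0.77%

P = D₁/(r−g) ⇒ g = r − D₁/P = 0.124 − £31,400.00/£270,088.35 = 0.007742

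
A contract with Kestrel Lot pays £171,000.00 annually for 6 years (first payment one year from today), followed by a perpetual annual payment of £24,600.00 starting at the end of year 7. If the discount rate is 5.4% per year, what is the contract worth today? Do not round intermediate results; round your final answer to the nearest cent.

PV of 6-year annuity: £171,000.00 × [1 − (1+0.054)^−6] / 0.054 = 856950.12164
Perpetuity value at year 6: £24,600.00 / 0.054 = 455555.55556
PV of perpetuity: 455555.55556 / (1+0.054)^6 = 332275.01174
Total PV = 856950.12164 + 332275.01174 = 1189225.13338

£1189225.13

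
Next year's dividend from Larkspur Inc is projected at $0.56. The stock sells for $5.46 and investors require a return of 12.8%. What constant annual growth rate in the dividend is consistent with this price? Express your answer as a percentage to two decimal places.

P = D₁/(r−g) ⇒ g = r − D₁/P = 0.128 − $0.56/$5.46 = 0.025436

2.54%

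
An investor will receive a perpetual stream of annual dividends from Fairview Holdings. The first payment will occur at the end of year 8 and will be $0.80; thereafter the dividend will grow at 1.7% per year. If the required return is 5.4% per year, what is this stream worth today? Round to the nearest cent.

$14.96

Value at end of year 7: C₁ / (r − g) = $0.80 / (0.054 − 0.017) = $21.6216
Discount to today: PV = $21.6216 / (1 + 0.054)^7 = $21.6216 / 1.445055 = $14.96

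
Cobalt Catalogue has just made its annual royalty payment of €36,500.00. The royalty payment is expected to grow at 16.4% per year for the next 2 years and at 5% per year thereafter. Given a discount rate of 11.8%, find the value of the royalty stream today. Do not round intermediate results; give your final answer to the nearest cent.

€688503.00

D_1 = 42486.00000
D_2 = 49453.70400
Terminal value at year 2: TV = D_2×(1+g_2)/(r−g_2) = 51926.38920/0.068 = 763623.37059
P_0 = D_1/(1+r)^1 + D_2/(1+r)^2 + TV/(1+r)^2
    = 38001.78891 + 39565.36877 + 610935.84137 = 688502.99905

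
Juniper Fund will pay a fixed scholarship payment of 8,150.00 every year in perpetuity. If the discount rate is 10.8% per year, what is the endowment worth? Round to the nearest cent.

Level perpetuity: PV = C / r = 8,150.00 / 0.108 = 75,462.96

75462.96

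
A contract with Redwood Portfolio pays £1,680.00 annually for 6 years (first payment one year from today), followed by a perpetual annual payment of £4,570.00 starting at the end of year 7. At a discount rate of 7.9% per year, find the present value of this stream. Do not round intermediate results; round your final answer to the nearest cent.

PV of 6-year annuity: £1,680.00 × [1 − (1+0.079)^−6] / 0.079 = 7790.05488
Perpetuity value at year 6: £4,570.00 / 0.079 = 57848.10127
PV of perpetuity: 57848.10127 / (1+0.079)^6 = 36657.29721
Total PV = 7790.05488 + 36657.29721 = 44447.35209

£44447.35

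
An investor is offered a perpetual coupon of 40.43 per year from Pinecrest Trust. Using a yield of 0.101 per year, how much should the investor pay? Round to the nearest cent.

400.30

Level perpetuity: PV = C / r = 40.43 / 0.101 = 400.30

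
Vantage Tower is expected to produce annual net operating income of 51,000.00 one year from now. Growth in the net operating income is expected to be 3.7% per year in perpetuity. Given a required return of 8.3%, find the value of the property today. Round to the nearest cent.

1108695.65

Growing perpetuity: P = D₁ / (r − g) = 51,000.0000 / (0.083 − 0.037) = 1,108,695.65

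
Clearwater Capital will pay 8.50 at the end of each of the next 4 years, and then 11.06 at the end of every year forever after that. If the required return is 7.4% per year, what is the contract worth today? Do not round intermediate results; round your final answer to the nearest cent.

140.87

PV of 4-year annuity: 8.50 × [1 − (1+0.074)^−4] / 0.074 = 28.53321
Perpetuity value at year 4: 11.06 / 0.074 = 149.45946
PV of perpetuity: 149.45946 / (1+0.074)^4 = 112.33272
Total PV = 28.53321 + 112.33272 = 140.86593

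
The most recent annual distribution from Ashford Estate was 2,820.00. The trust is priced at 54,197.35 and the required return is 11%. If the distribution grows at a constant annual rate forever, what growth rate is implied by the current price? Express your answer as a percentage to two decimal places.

5.51%

P = D₀(1+g)/(r−g) ⇒ P(r−g) = D₀(1+g) ⇒ g(P+D₀) = P·r − D₀
g = (P·r − D₀)/(P + D₀) = (54,197.35×0.11 − 2,820.00) / (54,197.35 + 2,820.00) = 0.055101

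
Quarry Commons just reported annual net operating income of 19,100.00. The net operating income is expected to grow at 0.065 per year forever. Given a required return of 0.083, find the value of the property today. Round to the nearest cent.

1130083.33

D₁ = D₀ × (1 + g) = 19,100.00 × 1.065 = 20,341.5000
Growing perpetuity: P = D₁ / (r − g) = 20,341.5000 / (0.083 − 0.065) = 1,130,083.33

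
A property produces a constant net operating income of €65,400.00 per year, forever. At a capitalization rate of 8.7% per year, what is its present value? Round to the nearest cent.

Level perpetuity: PV = C / r = €65,400.00 / 0.087 = €751,724.14

€751724.14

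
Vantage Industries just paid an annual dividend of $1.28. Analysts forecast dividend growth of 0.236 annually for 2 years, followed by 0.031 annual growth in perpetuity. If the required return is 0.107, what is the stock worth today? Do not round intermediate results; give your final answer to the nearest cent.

D_1 = 1.58208
D_2 = 1.95545
Terminal value at year 2: TV = D_2×(1+g_2)/(r−g_2) = 2.01607/0.076 = 26.52723
P_0 = D_1/(1+r)^1 + D_2/(1+r)^2 + TV/(1+r)^2
    = 1.42916 + 1.59570 + 21.64695 = 24.67181

$24.67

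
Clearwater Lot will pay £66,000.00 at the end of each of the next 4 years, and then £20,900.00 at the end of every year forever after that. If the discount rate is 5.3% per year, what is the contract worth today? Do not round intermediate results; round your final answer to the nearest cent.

£553153.79

PV of 4-year annuity: £66,000.00 × [1 − (1+0.053)^−4] / 0.053 = 232410.98247
Perpetuity value at year 4: £20,900.00 / 0.053 = 394339.62264
PV of perpetuity: 394339.62264 / (1+0.053)^4 = 320742.81153
Total PV = 232410.98247 + 320742.81153 = 553153.79399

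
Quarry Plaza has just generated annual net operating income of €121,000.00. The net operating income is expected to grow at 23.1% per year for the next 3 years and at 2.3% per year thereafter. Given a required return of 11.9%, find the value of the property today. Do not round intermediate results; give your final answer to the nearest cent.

€2157252.89

D_1 = 148951.00000
D_2 = 183358.68100
D_3 = 225714.53631
Terminal value at year 3: TV = D_3×(1+g_2)/(r−g_2) = 230905.97065/0.096 = 2405270.52756
P_0 = D_1/(1+r)^1 + D_2/(1+r)^2 + D_3/(1+r)^3 + TV/(1+r)^3
    = 133110.81323 + 146433.79006 + 161090.25520 + 1716618.03197 = 2157252.89046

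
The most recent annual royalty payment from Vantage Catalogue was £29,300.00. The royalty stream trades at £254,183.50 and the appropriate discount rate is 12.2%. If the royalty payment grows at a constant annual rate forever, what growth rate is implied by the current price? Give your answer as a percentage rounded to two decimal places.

P = D₀(1+g)/(r−g) ⇒ P(r−g) = D₀(1+g) ⇒ g(P+D₀) = P·r − D₀
g = (P·r − D₀)/(P + D₀) = (£254,183.50×0.122 − £29,300.00) / (£254,183.50 + £29,300.00) = 0.006033

0.60%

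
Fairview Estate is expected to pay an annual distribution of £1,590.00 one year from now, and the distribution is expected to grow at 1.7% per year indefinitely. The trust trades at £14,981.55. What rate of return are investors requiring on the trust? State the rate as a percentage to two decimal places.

P = D₁/(r − g) ⇒ r = D₁/P + g = £1,590.0000/£14,981.55 + 0.017 = 0.106131 + 0.017 = 0.123131

12.31%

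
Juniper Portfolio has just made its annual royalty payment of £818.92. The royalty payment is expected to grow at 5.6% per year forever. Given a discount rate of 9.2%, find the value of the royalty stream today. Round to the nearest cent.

£24021.65

D₁ = D₀ × (1 + g) = £818.92 × 1.056 = £864.7795
Growing perpetuity: P = D₁ / (r − g) = £864.7795 / (0.092 − 0.056) = £24,021.65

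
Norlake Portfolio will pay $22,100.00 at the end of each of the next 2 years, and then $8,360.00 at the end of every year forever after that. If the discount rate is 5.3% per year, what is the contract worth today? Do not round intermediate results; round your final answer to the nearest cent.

$183175.96

PV of 2-year annuity: $22,100.00 × [1 − (1+0.053)^−2] / 0.053 = 40918.94997
Perpetuity value at year 2: $8,360.00 / 0.053 = 157735.84906
PV of perpetuity: 157735.84906 / (1+0.053)^2 = 142257.00644
Total PV = 40918.94997 + 142257.00644 = 183175.95642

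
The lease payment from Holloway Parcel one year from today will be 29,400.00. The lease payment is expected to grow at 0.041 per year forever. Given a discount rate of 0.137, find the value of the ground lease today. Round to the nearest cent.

306250.00

Growing perpetuity: P = D₁ / (r − g) = 29,400.0000 / (0.137 − 0.041) = 306,250.00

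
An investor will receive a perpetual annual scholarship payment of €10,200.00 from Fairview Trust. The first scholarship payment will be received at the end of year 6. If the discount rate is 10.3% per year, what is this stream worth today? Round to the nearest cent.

€60657.62

Value at end of year 5: C / r = €10,200.00 / 0.103 = €99,029.1262
Discount to today: PV = €99,029.1262 / (1 + 0.103)^5 = €99,029.1262 / 1.632592 = €60,657.62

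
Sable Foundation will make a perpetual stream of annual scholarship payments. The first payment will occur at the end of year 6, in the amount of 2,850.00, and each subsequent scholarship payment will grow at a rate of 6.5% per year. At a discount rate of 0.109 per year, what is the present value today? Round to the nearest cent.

38613.08

Value at end of year 5: C₁ / (r − g) = 2,850.00 / (0.109 − 0.065) = 64,772.7273
Discount to today: PV = 64,772.7273 / (1 + 0.109)^5 = 64,772.7273 / 1.677481 = 38,613.08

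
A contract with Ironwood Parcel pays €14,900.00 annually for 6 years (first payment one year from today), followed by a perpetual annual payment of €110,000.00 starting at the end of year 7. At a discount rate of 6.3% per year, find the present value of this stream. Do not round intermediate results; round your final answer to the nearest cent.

PV of 6-year annuity: €14,900.00 × [1 − (1+0.063)^−6] / 0.063 = 72582.58190
Perpetuity value at year 6: €110,000.00 / 0.063 = 1746031.74603
PV of perpetuity: 1746031.74603 / (1+0.063)^6 = 1210187.18167
Total PV = 72582.58190 + 1210187.18167 = 1282769.76357

€1282769.76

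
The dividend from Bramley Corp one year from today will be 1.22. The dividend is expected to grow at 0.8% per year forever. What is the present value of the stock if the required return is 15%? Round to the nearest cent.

Growing perpetuity: P = D₁ / (r − g) = 1.2200 / (0.15 − 0.008) = 8.59

8.59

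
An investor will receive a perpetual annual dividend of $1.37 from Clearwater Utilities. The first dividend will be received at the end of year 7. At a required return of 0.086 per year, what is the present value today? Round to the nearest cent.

$9.71

Value at end of year 6: C / r = $1.37 / 0.086 = $15.9302
Discount to today: PV = $15.9302 / (1 + 0.086)^6 = $15.9302 / 1.640510 = $9.71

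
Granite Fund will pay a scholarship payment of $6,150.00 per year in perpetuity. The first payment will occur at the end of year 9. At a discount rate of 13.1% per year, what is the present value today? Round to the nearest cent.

Value at end of year 8: C / r = $6,150.00 / 0.131 = $46,946.5649
Discount to today: PV = $46,946.5649 / (1 + 0.131)^8 = $46,946.5649 / 2.677323 = $17,534.89

$17534.89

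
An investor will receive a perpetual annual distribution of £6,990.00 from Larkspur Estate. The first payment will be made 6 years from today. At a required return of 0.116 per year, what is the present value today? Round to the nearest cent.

Value at end of year 5: C / r = £6,990.00 / 0.116 = £60,258.6207
Discount to today: PV = £60,258.6207 / (1 + 0.116)^5 = £60,258.6207 / 1.731095 = £34,809.53

£34809.53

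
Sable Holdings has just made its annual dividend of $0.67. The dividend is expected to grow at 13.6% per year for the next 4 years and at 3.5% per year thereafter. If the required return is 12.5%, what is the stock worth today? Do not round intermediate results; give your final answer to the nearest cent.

D_1 = 0.76112
D_2 = 0.86463
D_3 = 0.98222
D_4 = 1.11580
Terminal value at year 4: TV = D_4×(1+g_2)/(r−g_2) = 1.15486/0.09 = 12.83175
P_0 = D_1/(1+r)^1 + D_2/(1+r)^2 + D_3/(1+r)^3 + D_4/(1+r)^4 + TV/(1+r)^4
    = 0.67655 + 0.68317 + 0.68985 + 0.69659 + 8.01080 = 10.75695

$10.76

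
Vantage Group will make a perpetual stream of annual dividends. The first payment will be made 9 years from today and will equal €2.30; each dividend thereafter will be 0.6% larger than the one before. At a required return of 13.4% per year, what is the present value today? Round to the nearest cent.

€6.57

Value at end of year 8: C₁ / (r − g) = €2.30 / (0.134 − 0.006) = €17.9688
Discount to today: PV = €17.9688 / (1 + 0.134)^8 = €17.9688 / 2.734667 = €6.57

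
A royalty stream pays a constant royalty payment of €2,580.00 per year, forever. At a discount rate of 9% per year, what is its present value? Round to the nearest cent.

Level perpetuity: PV = C / r = €2,580.00 / 0.09 = €28,666.67

€28666.67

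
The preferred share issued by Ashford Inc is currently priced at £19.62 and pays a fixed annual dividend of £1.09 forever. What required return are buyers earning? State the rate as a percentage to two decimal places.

5.56%

P = C/r ⇒ r = C/P = £1.09/£19.62 = 0.055556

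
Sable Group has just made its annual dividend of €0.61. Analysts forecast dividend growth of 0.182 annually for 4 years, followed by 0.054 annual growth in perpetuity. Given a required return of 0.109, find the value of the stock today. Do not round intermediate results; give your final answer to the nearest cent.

D_1 = 0.72102
D_2 = 0.85225
D_3 = 1.00735
D_4 = 1.19069
Terminal value at year 4: TV = D_4×(1+g_2)/(r−g_2) = 1.25499/0.055 = 22.81800
P_0 = D_1/(1+r)^1 + D_2/(1+r)^2 + D_3/(1+r)^3 + D_4/(1+r)^4 + TV/(1+r)^4
    = 0.65015 + 0.69295 + 0.73856 + 0.78718 + 15.08521 = 17.95406

€17.95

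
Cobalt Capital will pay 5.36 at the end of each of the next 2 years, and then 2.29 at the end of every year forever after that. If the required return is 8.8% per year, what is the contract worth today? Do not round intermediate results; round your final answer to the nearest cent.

31.44

PV of 2-year annuity: 5.36 × [1 − (1+0.088)^−2] / 0.088 = 9.45448
Perpetuity value at year 2: 2.29 / 0.088 = 26.02273
PV of perpetuity: 26.02273 / (1+0.088)^2 = 21.98341
Total PV = 9.45448 + 21.98341 = 31.43788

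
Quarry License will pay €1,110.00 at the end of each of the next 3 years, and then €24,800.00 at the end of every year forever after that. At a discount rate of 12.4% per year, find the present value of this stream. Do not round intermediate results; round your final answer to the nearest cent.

€143489.45

PV of 3-year annuity: €1,110.00 × [1 − (1+0.124)^−3] / 0.124 = 2647.81386
Perpetuity value at year 3: €24,800.00 / 0.124 = 200000.00000
PV of perpetuity: 200000.00000 / (1+0.124)^3 = 140841.63627
Total PV = 2647.81386 + 140841.63627 = 143489.45013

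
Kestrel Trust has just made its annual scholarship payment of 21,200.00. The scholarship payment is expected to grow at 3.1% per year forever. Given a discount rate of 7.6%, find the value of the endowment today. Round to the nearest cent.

D₁ = D₀ × (1 + g) = 21,200.00 × 1.031 = 21,857.2000
Growing perpetuity: P = D₁ / (r − g) = 21,857.2000 / (0.076 − 0.031) = 485,715.56

485715.56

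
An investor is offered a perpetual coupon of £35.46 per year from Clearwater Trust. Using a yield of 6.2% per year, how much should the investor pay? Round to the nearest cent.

£571.94

Level perpetuity: PV = C / r = £35.46 / 0.062 = £571.94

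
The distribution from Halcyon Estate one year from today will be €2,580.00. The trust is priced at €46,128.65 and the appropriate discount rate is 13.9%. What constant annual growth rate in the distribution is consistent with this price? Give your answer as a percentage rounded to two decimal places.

P = D₁/(r−g) ⇒ g = r − D₁/P = 0.139 − €2,580.00/€46,128.65 = 0.083069

8.31%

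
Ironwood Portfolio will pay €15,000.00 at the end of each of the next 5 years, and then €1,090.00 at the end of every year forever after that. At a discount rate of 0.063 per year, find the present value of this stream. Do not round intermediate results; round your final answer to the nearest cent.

€75420.45

PV of 5-year annuity: €15,000.00 × [1 − (1+0.063)^−5] / 0.063 = 62673.10526
Perpetuity value at year 5: €1,090.00 / 0.063 = 17301.58730
PV of perpetuity: 17301.58730 / (1+0.063)^5 = 12747.34165
Total PV = 62673.10526 + 12747.34165 = 75420.44691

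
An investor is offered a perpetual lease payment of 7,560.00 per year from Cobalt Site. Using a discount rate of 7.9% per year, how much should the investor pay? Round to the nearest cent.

95696.20

Level perpetuity: PV = C / r = 7,560.00 / 0.079 = 95,696.20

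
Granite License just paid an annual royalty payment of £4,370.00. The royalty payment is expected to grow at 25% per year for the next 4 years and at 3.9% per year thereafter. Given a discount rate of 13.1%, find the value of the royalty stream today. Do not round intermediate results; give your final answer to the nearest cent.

D_1 = 5462.50000
D_2 = 6828.12500
D_3 = 8535.15625
D_4 = 10668.94531
Terminal value at year 4: TV = D_4×(1+g_2)/(r−g_2) = 11085.03418/0.092 = 120489.50195
P_0 = D_1/(1+r)^1 + D_2/(1+r)^2 + D_3/(1+r)^3 + D_4/(1+r)^4 + TV/(1+r)^4
    = 4829.79664 + 5337.97153 + 5899.61486 + 6520.35241 + 73637.45825 = 96225.19370

£96225.19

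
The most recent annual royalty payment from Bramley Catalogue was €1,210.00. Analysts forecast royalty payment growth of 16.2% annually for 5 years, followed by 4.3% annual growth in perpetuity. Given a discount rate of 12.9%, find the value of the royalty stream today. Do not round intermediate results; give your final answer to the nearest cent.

€23550.18

D_1 = 1406.02000
D_2 = 1633.79524
D_3 = 1898.47007
D_4 = 2206.02222
D_5 = 2563.39782
Terminal value at year 5: TV = D_5×(1+g_2)/(r−g_2) = 2673.62393/0.086 = 31088.65030
P_0 = D_1/(1+r)^1 + D_2/(1+r)^2 + D_3/(1+r)^3 + D_4/(1+r)^4 + D_5/(1+r)^5 + TV/(1+r)^5
    = 1245.36758 + 1281.76894 + 1319.23428 + 1357.79472 + 1397.48225 + 16948.53475 = 23550.18252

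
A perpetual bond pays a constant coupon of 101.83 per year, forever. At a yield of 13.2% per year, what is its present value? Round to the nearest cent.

771.44

Level perpetuity: PV = C / r = 101.83 / 0.132 = 771.44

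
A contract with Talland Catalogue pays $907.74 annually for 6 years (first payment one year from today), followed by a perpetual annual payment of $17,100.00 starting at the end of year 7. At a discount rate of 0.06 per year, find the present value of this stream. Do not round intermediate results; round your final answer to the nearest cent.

PV of 6-year annuity: $907.74 × [1 − (1+0.06)^−6] / 0.06 = 4463.65198
Perpetuity value at year 6: $17,100.00 / 0.06 = 285000.00000
PV of perpetuity: 285000.00000 / (1+0.06)^6 = 200913.75403
Total PV = 4463.65198 + 200913.75403 = 205377.40601

$205377.41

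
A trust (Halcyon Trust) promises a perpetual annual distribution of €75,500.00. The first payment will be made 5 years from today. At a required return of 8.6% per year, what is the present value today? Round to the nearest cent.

Value at end of year 4: C / r = €75,500.00 / 0.086 = €877,906.9767
Discount to today: PV = €877,906.9767 / (1 + 0.086)^4 = €877,906.9767 / 1.390975 = €631,145.08

€631145.08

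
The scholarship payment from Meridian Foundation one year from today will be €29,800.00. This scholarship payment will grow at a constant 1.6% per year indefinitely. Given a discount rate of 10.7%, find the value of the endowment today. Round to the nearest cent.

€327472.53

Growing perpetuity: P = D₁ / (r − g) = €29,800.0000 / (0.107 − 0.016) = €327,472.53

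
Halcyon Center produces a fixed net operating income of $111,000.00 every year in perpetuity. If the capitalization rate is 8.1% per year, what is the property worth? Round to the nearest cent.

Level perpetuity: PV = C / r = $111,000.00 / 0.081 = $1,370,370.37

$1370370.37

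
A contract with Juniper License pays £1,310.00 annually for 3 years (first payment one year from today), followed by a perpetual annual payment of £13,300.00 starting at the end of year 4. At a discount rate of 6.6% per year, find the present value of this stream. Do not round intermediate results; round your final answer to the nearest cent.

£169818.22

PV of 3-year annuity: £1,310.00 × [1 − (1+0.066)^−3] / 0.066 = 3463.13396
Perpetuity value at year 3: £13,300.00 / 0.066 = 201515.15152
PV of perpetuity: 201515.15152 / (1+0.066)^3 = 166355.08914
Total PV = 3463.13396 + 166355.08914 = 169818.22310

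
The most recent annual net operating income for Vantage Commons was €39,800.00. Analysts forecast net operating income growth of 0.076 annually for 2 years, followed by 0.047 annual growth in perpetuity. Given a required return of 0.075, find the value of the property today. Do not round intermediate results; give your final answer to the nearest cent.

D_1 = 42824.80000
D_2 = 46079.48480
Terminal value at year 2: TV = D_2×(1+g_2)/(r−g_2) = 48245.22059/0.028 = 1723043.59234
P_0 = D_1/(1+r)^1 + D_2/(1+r)^2 + TV/(1+r)^2
    = 39837.02326 + 39874.08095 + 1491005.81274 = 1570716.91694

€1570716.92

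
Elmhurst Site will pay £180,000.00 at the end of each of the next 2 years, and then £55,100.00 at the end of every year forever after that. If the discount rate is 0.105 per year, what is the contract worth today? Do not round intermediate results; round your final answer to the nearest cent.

£740084.69

PV of 2-year annuity: £180,000.00 × [1 − (1+0.105)^−2] / 0.105 = 310313.05665
Perpetuity value at year 2: £55,100.00 / 0.105 = 524761.90476
PV of perpetuity: 524761.90476 / (1+0.105)^2 = 429771.63020
Total PV = 310313.05665 + 429771.63020 = 740084.68685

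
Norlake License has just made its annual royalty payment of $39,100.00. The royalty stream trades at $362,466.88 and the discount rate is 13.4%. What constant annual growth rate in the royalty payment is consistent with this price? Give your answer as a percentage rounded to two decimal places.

P = D₀(1+g)/(r−g) ⇒ P(r−g) = D₀(1+g) ⇒ g(P+D₀) = P·r − D₀
g = (P·r − D₀)/(P + D₀) = ($362,466.88×0.134 − $39,100.00) / ($362,466.88 + $39,100.00) = 0.023584

2.36%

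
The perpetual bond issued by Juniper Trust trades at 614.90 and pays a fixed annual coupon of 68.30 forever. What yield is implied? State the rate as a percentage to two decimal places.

P = C/r ⇒ r = C/P = 68.30/614.90 = 0.111075

11.11%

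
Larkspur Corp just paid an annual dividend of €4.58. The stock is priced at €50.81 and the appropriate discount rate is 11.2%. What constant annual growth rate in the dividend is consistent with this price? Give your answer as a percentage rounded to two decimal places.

2.01%

P = D₀(1+g)/(r−g) ⇒ P(r−g) = D₀(1+g) ⇒ g(P+D₀) = P·r − D₀
g = (P·r − D₀)/(P + D₀) = (€50.81×0.112 − €4.58) / (€50.81 + €4.58) = 0.020053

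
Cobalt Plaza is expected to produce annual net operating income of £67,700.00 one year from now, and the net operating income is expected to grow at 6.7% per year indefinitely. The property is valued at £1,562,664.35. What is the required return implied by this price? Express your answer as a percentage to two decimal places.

11.03%

P = D₁/(r − g) ⇒ r = D₁/P + g = £67,700.0000/£1,562,664.35 + 0.067 = 0.043323 + 0.067 = 0.110323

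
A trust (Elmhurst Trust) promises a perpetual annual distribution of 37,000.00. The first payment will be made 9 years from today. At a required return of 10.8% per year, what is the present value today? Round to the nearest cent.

150820.33

Value at end of year 8: C / r = 37,000.00 / 0.108 = 342,592.5926
Discount to today: PV = 342,592.5926 / (1 + 0.108)^8 = 342,592.5926 / 2.271528 = 150,820.33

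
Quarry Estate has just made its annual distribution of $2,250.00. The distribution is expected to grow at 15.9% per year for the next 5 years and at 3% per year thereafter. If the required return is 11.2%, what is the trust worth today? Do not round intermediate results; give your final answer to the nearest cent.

D_1 = 2607.75000
D_2 = 3022.38225
D_3 = 3502.94103
D_4 = 4059.90865
D_5 = 4705.43413
Terminal value at year 5: TV = D_5×(1+g_2)/(r−g_2) = 4846.59715/0.082 = 59104.84330
P_0 = D_1/(1+r)^1 + D_2/(1+r)^2 + D_3/(1+r)^3 + D_4/(1+r)^4 + D_5/(1+r)^5 + TV/(1+r)^5
    = 2345.09892 + 2444.21731 + 2547.52506 + 2655.19923 + 2767.42437 + 34761.55007 = 47521.01496

$47521.01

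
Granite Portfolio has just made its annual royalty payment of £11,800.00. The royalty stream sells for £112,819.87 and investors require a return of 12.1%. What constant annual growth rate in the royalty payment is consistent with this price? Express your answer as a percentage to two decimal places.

P = D₀(1+g)/(r−g) ⇒ P(r−g) = D₀(1+g) ⇒ g(P+D₀) = P·r − D₀
g = (P·r − D₀)/(P + D₀) = (£112,819.87×0.121 − £11,800.00) / (£112,819.87 + £11,800.00) = 0.014855

1.49%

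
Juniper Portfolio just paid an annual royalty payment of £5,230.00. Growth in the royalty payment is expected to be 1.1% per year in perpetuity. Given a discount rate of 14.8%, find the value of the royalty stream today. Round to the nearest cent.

D₁ = D₀ × (1 + g) = £5,230.00 × 1.011 = £5,287.5300
Growing perpetuity: P = D₁ / (r − g) = £5,287.5300 / (0.148 − 0.011) = £38,595.11

£38595.11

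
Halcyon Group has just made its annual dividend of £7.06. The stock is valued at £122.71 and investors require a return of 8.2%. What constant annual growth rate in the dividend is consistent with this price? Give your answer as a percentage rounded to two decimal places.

P = D₀(1+g)/(r−g) ⇒ P(r−g) = D₀(1+g) ⇒ g(P+D₀) = P·r − D₀
g = (P·r − D₀)/(P + D₀) = (£122.71×0.082 − £7.06) / (£122.71 + £7.06) = 0.023135

2.31%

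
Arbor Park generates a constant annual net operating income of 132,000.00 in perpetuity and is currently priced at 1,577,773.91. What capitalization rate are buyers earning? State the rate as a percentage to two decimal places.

8.37%

P = C/r ⇒ r = C/P = 132,000.00/1,577,773.91 = 0.083662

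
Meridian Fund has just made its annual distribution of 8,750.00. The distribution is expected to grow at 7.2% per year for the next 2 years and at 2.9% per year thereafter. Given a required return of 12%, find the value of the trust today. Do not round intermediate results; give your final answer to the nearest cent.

D_1 = 9380.00000
D_2 = 10055.36000
Terminal value at year 2: TV = D_2×(1+g_2)/(r−g_2) = 10346.96544/0.091 = 113702.91692
P_0 = D_1/(1+r)^1 + D_2/(1+r)^2 + TV/(1+r)^2
    = 8375.00000 + 8016.07143 + 90643.26923 = 107034.34066

107034.34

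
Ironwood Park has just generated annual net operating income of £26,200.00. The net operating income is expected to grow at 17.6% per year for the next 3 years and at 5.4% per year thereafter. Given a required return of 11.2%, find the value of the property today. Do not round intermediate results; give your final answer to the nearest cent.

£651146.28

D_1 = 30811.20000
D_2 = 36233.97120
D_3 = 42611.15013
Terminal value at year 3: TV = D_3×(1+g_2)/(r−g_2) = 44912.15224/0.058 = 774347.45238
P_0 = D_1/(1+r)^1 + D_2/(1+r)^2 + D_3/(1+r)^3 + TV/(1+r)^3
    = 27707.91367 + 29302.61374 + 30989.09510 + 563146.65928 = 651146.28178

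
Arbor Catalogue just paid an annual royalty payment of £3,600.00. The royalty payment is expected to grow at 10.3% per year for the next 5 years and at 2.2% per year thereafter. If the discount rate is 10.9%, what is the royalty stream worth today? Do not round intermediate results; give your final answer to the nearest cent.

£58867.92

D_1 = 3970.80000
D_2 = 4379.79240
D_3 = 4830.91102
D_4 = 5328.49485
D_5 = 5877.32982
Terminal value at year 5: TV = D_5×(1+g_2)/(r−g_2) = 6006.63108/0.087 = 69041.73653
P_0 = D_1/(1+r)^1 + D_2/(1+r)^2 + D_3/(1+r)^3 + D_4/(1+r)^4 + D_5/(1+r)^5 + TV/(1+r)^5
    = 3580.52299 + 3561.15136 + 3541.88454 + 3522.72195 + 3503.66304 + 41157.97276 = 58867.91665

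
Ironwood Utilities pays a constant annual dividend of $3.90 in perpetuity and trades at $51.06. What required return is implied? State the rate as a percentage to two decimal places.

P = C/r ⇒ r = C/P = $3.90/$51.06 = 0.076381

7.64%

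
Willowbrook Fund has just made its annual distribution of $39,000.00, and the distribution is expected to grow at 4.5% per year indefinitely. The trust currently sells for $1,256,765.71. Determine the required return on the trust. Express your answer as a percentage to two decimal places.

7.74%

D₁ = $39,000.00 × 1.045 = $40,755.0000
P = D₁/(r − g) ⇒ r = D₁/P + g = $40,755.0000/$1,256,765.71 + 0.045 = 0.032428 + 0.045 = 0.077428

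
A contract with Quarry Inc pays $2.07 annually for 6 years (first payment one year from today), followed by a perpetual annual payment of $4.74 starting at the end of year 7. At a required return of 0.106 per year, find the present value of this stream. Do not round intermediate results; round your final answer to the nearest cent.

PV of 6-year annuity: $2.07 × [1 − (1+0.106)^−6] / 0.106 = 8.85906
Perpetuity value at year 6: $4.74 / 0.106 = 44.71698
PV of perpetuity: 44.71698 / (1+0.106)^6 = 24.43103
Total PV = 8.85906 + 24.43103 = 33.29008

$33.29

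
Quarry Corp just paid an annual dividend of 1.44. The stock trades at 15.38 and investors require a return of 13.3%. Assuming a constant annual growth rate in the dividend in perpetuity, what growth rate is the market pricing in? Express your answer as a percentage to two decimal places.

3.60%

P = D₀(1+g)/(r−g) ⇒ P(r−g) = D₀(1+g) ⇒ g(P+D₀) = P·r − D₀
g = (P·r − D₀)/(P + D₀) = (15.38×0.133 − 1.44) / (15.38 + 1.44) = 0.036001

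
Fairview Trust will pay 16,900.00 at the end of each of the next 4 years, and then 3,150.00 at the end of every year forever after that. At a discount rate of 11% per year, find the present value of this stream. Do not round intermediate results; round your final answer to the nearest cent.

PV of 4-year annuity: 16,900.00 × [1 − (1+0.11)^−4] / 0.11 = 52431.33215
Perpetuity value at year 4: 3,150.00 / 0.11 = 28636.36364
PV of perpetuity: 28636.36364 / (1+0.11)^4 = 18863.65971
Total PV = 52431.33215 + 18863.65971 = 71294.99187

71294.99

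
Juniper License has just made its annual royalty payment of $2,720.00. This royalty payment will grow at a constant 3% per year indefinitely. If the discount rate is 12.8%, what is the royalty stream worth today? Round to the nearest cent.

D₁ = D₀ × (1 + g) = $2,720.00 × 1.03 = $2,801.6000
Growing perpetuity: P = D₁ / (r − g) = $2,801.6000 / (0.128 − 0.03) = $28,587.76

$28587.76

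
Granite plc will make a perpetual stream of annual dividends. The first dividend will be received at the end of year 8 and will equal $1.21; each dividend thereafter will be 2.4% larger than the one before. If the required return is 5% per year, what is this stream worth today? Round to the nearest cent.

$33.07

Value at end of year 7: C₁ / (r − g) = $1.21 / (0.05 − 0.024) = $46.5385
Discount to today: PV = $46.5385 / (1 + 0.05)^7 = $46.5385 / 1.407100 = $33.07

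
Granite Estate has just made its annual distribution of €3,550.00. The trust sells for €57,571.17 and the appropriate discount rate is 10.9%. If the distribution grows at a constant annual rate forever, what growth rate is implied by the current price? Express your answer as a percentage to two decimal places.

4.46%

P = D₀(1+g)/(r−g) ⇒ P(r−g) = D₀(1+g) ⇒ g(P+D₀) = P·r − D₀
g = (P·r − D₀)/(P + D₀) = (€57,571.17×0.109 − €3,550.00) / (€57,571.17 + €3,550.00) = 0.044588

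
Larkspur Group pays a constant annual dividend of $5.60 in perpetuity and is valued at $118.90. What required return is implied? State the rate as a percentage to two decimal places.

4.71%

P = C/r ⇒ r = C/P = $5.60/$118.90 = 0.047098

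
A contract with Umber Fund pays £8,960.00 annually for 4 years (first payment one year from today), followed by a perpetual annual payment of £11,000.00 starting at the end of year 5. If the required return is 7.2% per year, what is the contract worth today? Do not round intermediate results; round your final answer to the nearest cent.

£145898.95

PV of 4-year annuity: £8,960.00 × [1 − (1+0.072)^−4] / 0.072 = 30212.88642
Perpetuity value at year 4: £11,000.00 / 0.072 = 152777.77778
PV of perpetuity: 152777.77778 / (1+0.072)^4 = 115686.06454
Total PV = 30212.88642 + 115686.06454 = 145898.95096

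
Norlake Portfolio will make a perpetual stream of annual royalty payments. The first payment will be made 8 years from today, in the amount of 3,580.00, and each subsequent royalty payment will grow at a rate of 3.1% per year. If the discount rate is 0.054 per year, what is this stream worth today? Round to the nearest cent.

107713.69

Value at end of year 7: C₁ / (r − g) = 3,580.00 / (0.054 − 0.031) = 155,652.1739
Discount to today: PV = 155,652.1739 / (1 + 0.054)^7 = 155,652.1739 / 1.445055 = 107,713.69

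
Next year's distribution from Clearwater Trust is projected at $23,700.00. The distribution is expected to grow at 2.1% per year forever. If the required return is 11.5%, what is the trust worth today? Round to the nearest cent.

Growing perpetuity: P = D₁ / (r − g) = $23,700.0000 / (0.115 − 0.021) = $252,127.66

$252127.66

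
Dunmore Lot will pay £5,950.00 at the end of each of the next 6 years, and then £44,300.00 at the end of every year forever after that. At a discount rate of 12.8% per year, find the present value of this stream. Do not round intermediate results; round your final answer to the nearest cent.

PV of 6-year annuity: £5,950.00 × [1 − (1+0.128)^−6] / 0.128 = 23918.48856
Perpetuity value at year 6: £44,300.00 / 0.128 = 346093.75000
PV of perpetuity: 346093.75000 / (1+0.128)^6 = 168011.55783
Total PV = 23918.48856 + 168011.55783 = 191930.04640

£191930.05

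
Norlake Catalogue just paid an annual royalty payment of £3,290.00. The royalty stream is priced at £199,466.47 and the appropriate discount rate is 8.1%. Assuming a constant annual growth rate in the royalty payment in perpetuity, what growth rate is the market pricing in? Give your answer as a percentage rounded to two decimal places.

6.35%

P = D₀(1+g)/(r−g) ⇒ P(r−g) = D₀(1+g) ⇒ g(P+D₀) = P·r − D₀
g = (P·r − D₀)/(P + D₀) = (£199,466.47×0.081 − £3,290.00) / (£199,466.47 + £3,290.00) = 0.063459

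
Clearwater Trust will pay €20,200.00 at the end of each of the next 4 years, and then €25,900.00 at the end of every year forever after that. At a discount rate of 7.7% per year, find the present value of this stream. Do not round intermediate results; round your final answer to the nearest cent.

€317357.75

PV of 4-year annuity: €20,200.00 × [1 − (1+0.077)^−4] / 0.077 = 67354.17613
Perpetuity value at year 4: €25,900.00 / 0.077 = 336363.63636
PV of perpetuity: 336363.63636 / (1+0.077)^4 = 250003.57884
Total PV = 67354.17613 + 250003.57884 = 317357.75498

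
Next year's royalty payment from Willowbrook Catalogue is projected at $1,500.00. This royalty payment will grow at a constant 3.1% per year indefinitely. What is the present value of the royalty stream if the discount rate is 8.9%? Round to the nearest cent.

$25862.07

Growing perpetuity: P = D₁ / (r − g) = $1,500.0000 / (0.089 − 0.031) = $25,862.07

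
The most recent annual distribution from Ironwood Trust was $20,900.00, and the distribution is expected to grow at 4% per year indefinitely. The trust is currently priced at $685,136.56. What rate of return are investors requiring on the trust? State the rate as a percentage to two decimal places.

D₁ = $20,900.00 × 1.04 = $21,736.0000
P = D₁/(r − g) ⇒ r = D₁/P + g = $21,736.0000/$685,136.56 + 0.04 = 0.031725 + 0.04 = 0.071725

7.17%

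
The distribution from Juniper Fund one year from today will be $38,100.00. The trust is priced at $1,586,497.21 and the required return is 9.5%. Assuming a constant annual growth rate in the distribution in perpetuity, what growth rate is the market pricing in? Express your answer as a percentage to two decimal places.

7.10%

P = D₁/(r−g) ⇒ g = r − D₁/P = 0.095 − $38,100.00/$1,586,497.21 = 0.070985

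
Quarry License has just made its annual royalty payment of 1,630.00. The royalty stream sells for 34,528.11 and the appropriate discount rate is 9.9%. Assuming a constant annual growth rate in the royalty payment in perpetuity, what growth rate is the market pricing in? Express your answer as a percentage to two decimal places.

P = D₀(1+g)/(r−g) ⇒ P(r−g) = D₀(1+g) ⇒ g(P+D₀) = P·r − D₀
g = (P·r − D₀)/(P + D₀) = (34,528.11×0.099 − 1,630.00) / (34,528.11 + 1,630.00) = 0.049457

4.95%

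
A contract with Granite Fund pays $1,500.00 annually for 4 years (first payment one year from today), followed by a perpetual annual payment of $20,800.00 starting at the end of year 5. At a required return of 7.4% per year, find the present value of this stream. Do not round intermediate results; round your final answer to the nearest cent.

PV of 4-year annuity: $1,500.00 × [1 − (1+0.074)^−4] / 0.074 = 5035.27184
Perpetuity value at year 4: $20,800.00 / 0.074 = 281081.08108
PV of perpetuity: 281081.08108 / (1+0.074)^4 = 211258.64493
Total PV = 5035.27184 + 211258.64493 = 216293.91677

$216293.92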